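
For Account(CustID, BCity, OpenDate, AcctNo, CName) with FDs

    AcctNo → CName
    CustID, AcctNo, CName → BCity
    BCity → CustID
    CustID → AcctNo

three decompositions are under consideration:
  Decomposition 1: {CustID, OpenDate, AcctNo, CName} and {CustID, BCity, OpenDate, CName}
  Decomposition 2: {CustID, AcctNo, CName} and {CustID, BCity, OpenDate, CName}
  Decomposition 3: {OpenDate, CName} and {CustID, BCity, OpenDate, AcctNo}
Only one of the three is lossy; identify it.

Decomposition 1: common = {CustID, OpenDate, CName}, closure = {CustID, BCity, OpenDate, AcctNo, CName} → lossless.
Decomposition 2: common = {CustID, CName}, closure = {CustID, BCity, AcctNo, CName} → lossless.
Decomposition 3: common = {OpenDate}, closure = {OpenDate} → lossy.

Decomposition 3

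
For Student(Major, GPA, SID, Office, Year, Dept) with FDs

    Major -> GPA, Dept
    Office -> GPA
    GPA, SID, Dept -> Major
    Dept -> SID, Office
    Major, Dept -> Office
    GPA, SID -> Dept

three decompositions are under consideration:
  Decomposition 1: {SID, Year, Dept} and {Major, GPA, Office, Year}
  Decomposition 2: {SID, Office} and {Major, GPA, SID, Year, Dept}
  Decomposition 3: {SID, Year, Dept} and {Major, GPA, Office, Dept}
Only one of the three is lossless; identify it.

Decomposition 1: common = {Year}, closure = {Year} → lossy.
Decomposition 2: common = {SID}, closure = {SID} → lossy.
Decomposition 3: common = {Dept}, closure = {Major, GPA, SID, Office, Dept} → lossless.

Decomposition 3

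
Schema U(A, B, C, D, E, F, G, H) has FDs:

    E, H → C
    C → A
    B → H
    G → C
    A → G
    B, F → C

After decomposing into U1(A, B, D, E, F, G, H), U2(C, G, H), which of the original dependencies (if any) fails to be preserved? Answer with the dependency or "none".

E, H → C: restricted closure across fragments reaches C.
C → A: restricted closure across fragments reaches A.
B → H lies within U1.
G → C lies within U2.
A → G lies within U1.
B, F → C: restricted closure across fragments reaches C.
Every dependency is enforceable on the fragments, so the decomposition is dependency-preserving.

none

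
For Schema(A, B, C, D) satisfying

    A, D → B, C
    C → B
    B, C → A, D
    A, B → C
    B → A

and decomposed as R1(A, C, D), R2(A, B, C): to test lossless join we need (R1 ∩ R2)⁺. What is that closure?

A, B, C, D

R1 ∩ R2 = {A, C}.
C → B applies, adding B
B, C → A, D applies, adding D
Closure: {A, B, C, D}.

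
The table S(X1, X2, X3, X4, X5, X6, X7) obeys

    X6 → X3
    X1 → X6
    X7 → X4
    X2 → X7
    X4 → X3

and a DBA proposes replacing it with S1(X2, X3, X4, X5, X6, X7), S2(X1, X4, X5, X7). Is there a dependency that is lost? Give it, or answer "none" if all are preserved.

Check X1 → X6: no single fragment contains all of {X1, X6}, and the restricted closure of {X1} across the fragments never reaches {X6}.
X6 → X3 is preserved.
X7 → X4 is preserved.
X2 → X7 is preserved.
X4 → X3 is preserved.

X1 → X6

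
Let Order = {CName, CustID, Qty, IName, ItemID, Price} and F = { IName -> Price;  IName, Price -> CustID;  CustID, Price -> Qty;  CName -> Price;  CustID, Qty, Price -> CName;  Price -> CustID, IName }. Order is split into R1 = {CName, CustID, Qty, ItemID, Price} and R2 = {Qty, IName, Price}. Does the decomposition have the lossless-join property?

Common attributes: R1 ∩ R2 = {Qty, Price}.
Closure of {Qty, Price}: Price → CustID, IName applies, adding CustID, IName; CustID, Qty, Price → CName applies, adding CName. So (Qty, Price)⁺ = {CName, CustID, Qty, IName, Price}.
This closure contains every attribute of R2, so R1 ∩ R2 → R2. The join is lossless.

Yes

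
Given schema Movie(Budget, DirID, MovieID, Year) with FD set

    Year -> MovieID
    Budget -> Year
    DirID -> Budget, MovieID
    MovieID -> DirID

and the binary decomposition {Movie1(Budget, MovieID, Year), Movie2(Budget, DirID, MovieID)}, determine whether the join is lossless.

Common attributes: Movie1 ∩ Movie2 = {Budget, MovieID}.
Closure of {Budget, MovieID}: Budget → Year applies, adding Year; MovieID → DirID applies, adding DirID. So (Budget, MovieID)⁺ = {Budget, DirID, MovieID, Year}.
This closure contains every attribute of Movie1, so Movie1 ∩ Movie2 → Movie1. The join is lossless.

Yes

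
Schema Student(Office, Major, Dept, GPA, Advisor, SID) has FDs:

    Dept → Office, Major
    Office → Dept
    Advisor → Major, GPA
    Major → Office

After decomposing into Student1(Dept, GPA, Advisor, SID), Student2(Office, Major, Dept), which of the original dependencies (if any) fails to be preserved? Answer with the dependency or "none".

Dept → Office, Major lies within Student2.
Office → Dept lies within Student2.
Advisor → Major, GPA: restricted closure across fragments reaches Major, GPA.
Major → Office lies within Student2.
Every dependency is enforceable on the fragments, so the decomposition is dependency-preserving.

none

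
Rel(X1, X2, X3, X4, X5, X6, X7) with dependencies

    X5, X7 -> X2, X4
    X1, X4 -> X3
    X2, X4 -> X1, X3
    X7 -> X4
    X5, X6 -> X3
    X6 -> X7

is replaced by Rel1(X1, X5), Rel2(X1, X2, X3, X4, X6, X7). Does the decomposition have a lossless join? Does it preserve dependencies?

Lossless test: (X1)⁺ = {X1}, which is a superkey of neither fragment — lossy.
Dependency preservation: the restricted closure of {X5, X7} across the fragments never reaches {X2, X4}, so X5, X7 → X2, X4 cannot be enforced without a join — not preserved.

lossy and not dependency-preserving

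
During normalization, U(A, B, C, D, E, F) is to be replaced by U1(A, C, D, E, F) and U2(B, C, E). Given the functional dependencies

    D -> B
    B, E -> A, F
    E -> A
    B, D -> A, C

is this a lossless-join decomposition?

Common attributes: U1 ∩ U2 = {C, E}.
Closure of {C, E}: E → A applies, adding A. So (C, E)⁺ = {A, C, E}.
The closure contains neither all of U1 = {A, C, D, E, F} nor all of U2 = {B, C, E}, so the common attributes are not a superkey of either fragment. The join is lossy.

No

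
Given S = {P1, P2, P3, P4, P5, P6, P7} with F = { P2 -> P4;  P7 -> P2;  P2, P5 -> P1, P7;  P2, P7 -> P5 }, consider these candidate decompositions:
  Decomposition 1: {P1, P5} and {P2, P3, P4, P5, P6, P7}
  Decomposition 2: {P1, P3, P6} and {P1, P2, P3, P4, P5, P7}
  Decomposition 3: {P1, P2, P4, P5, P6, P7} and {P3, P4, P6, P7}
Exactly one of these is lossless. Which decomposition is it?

Decomposition 3

Decomposition 1: common = {P5}, closure = {P5} → lossy.
Decomposition 2: common = {P1, P3}, closure = {P1, P3} → lossy.
Decomposition 3: common = {P4, P6, P7}, closure = {P1, P2, P4, P5, P6, P7} → lossless.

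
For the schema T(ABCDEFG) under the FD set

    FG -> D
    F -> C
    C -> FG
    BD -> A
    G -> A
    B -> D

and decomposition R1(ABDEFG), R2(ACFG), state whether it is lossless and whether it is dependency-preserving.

lossless and dependency-preserving

Lossless test: (AFG)⁺ = {ACDFG}, which contains all of one fragment — lossless.
Dependency preservation: every FD's attributes lie within a single fragment, so each can be enforced locally — preserved.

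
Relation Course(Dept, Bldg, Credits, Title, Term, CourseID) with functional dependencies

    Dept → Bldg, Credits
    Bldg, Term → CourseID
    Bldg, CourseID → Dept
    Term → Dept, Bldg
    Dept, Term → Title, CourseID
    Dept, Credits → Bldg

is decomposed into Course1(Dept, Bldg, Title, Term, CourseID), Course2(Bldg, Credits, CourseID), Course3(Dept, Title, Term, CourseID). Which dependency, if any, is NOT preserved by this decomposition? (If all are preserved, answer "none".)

Check Dept → Bldg, Credits: no single fragment contains all of {Dept, Bldg, Credits}, and the restricted closure of {Dept} across the fragments never reaches {Bldg, Credits}.
Bldg, Term → CourseID is preserved.
Bldg, CourseID → Dept is preserved.
Term → Dept, Bldg is preserved.
Dept, Term → Title, CourseID is preserved.
Dept, Credits → Bldg is preserved.

Dept → Bldg, Credits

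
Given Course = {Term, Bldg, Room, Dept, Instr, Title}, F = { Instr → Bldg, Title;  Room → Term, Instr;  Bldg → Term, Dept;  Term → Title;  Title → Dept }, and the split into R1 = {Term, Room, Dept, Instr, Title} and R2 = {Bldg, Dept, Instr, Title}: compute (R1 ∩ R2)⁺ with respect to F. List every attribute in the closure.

R1 ∩ R2 = {Dept, Instr, Title}.
Instr → Bldg, Title applies, adding Bldg
Bldg → Term, Dept applies, adding Term
Closure: {Term, Bldg, Dept, Instr, Title}.

Term, Bldg, Dept, Instr, Title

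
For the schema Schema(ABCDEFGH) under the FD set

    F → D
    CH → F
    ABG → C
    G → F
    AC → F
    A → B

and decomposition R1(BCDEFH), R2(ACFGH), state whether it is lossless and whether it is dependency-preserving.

Lossless test: (CFH)⁺ = {CDFH}, which is a superkey of neither fragment — lossy.
Dependency preservation: the restricted closure of {A} across the fragments never reaches {B}, so A → B cannot be enforced without a join — not preserved.

lossy and not dependency-preserving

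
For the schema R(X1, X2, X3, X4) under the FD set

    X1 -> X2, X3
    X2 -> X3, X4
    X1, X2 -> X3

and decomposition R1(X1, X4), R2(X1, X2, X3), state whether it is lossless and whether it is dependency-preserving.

Lossless test: (X1)⁺ = {X1, X2, X3, X4}, which contains all of one fragment — lossless.
Dependency preservation: the restricted closure of {X2} across the fragments never reaches {X3, X4}, so X2 → X3, X4 cannot be enforced without a join — not preserved.

lossless but not dependency-preserving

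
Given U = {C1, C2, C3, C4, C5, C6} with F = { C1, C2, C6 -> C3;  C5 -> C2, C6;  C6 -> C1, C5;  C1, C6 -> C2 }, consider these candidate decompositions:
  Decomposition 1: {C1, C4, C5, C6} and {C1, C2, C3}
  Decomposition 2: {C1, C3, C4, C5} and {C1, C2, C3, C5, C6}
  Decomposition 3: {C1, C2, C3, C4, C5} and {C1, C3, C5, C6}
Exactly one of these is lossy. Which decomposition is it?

Decomposition 1: common = {C1}, closure = {C1} → lossy.
Decomposition 2: common = {C1, C3, C5}, closure = {C1, C2, C3, C5, C6} → lossless.
Decomposition 3: common = {C1, C3, C5}, closure = {C1, C2, C3, C5, C6} → lossless.

Decomposition 1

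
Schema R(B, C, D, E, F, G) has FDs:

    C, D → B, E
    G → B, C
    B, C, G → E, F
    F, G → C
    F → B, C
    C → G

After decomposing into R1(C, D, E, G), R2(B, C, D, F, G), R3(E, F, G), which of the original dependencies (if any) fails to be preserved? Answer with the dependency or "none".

C, D → B, E: restricted closure across fragments reaches B, E.
G → B, C lies within R2.
B, C, G → E, F: restricted closure across fragments reaches E, F.
F, G → C lies within R2.
F → B, C lies within R2.
C → G lies within R1.
Every dependency is enforceable on the fragments, so the decomposition is dependency-preserving.

none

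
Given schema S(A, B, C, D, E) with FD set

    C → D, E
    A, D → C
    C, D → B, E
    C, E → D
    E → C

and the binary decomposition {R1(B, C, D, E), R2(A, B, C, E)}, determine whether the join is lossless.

Common attributes: R1 ∩ R2 = {B, C, E}.
Closure of {B, C, E}: C → D, E applies, adding D. So (B, C, E)⁺ = {B, C, D, E}.
This closure contains every attribute of R1, so R1 ∩ R2 → R1. The join is lossless.

Yes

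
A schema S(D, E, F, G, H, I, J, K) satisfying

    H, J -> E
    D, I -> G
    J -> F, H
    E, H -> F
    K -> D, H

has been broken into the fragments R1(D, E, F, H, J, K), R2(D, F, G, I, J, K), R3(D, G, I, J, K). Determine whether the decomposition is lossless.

Chase test. Columns are D, E, F, G, H, I, J, K; row i has aⱼ where attribute j ∈ Ri, else bᵢⱼ.
Initial tableau (one row per fragment):
  row 1: a1 a2 a3 b14 a5 b16 a7 a8
  row 2: a1 b22 a3 a4 b25 a6 a7 a8
  row 3: a1 b32 b33 a4 b35 a6 a7 a8
Rows 1 and 2 agree on J; apply J→F, H and equate their F, H entries.
Rows 1 and 3 agree on J; apply J→F, H and equate their F, H entries.
Rows 1 and 2 agree on H, J; apply H, J→E and equate their E entries.
Rows 1 and 3 agree on H, J; apply H, J→E and equate their E entries.
Row 2 is now all distinguished symbols — the join is lossless.

Yes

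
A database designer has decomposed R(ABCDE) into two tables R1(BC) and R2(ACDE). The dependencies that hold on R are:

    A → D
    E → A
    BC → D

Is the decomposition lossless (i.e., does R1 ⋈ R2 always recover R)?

Common attributes: R1 ∩ R2 = {C}.
No dependency enlarges {C}, so (C)⁺ = {C}.
The closure contains neither all of R1 = {BC} nor all of R2 = {ACDE}, so the common attributes are not a superkey of either fragment. The join is lossy.

No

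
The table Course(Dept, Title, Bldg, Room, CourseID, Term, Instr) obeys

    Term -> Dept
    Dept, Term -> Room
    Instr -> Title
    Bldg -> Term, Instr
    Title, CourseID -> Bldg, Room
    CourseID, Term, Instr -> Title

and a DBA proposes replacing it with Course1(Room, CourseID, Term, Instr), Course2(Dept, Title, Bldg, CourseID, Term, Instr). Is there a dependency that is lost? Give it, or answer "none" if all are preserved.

none

Term → Dept lies within Course2.
Dept, Term → Room: restricted closure across fragments reaches Room.
Instr → Title lies within Course2.
Bldg → Term, Instr lies within Course2.
Title, CourseID → Bldg, Room: restricted closure across fragments reaches Bldg, Room.
CourseID, Term, Instr → Title lies within Course2.
Every dependency is enforceable on the fragments, so the decomposition is dependency-preserving.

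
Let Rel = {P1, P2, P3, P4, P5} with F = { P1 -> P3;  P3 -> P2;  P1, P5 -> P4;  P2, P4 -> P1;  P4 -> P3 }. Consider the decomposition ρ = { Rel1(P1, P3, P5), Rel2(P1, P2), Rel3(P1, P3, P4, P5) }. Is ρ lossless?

Chase test. Columns are P1, P2, P3, P4, P5; row i has aⱼ where attribute j ∈ Reli, else bᵢⱼ.
Initial tableau (one row per fragment):
  row 1: a1 b12 a3 b14 a5
  row 2: a1 a2 b23 b24 b25
  row 3: a1 b32 a3 a4 a5
Rows 1 and 2 agree on P1; apply P1→P3 and equate their P3 entries.
Rows 1 and 2 agree on P3; apply P3→P2 and equate their P2 entries.
Rows 1 and 3 agree on P3; apply P3→P2 and equate their P2 entries.
Rows 1 and 3 agree on P1, P5; apply P1, P5→P4 and equate their P4 entries.
Row 1 is now all distinguished symbols — the join is lossless.

Yes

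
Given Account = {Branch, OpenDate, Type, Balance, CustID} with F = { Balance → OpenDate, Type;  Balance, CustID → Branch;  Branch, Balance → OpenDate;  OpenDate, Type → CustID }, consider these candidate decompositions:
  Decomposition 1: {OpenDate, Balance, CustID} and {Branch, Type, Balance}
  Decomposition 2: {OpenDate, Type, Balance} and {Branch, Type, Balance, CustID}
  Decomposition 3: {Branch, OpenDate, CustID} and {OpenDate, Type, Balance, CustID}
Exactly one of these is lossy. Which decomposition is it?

Decomposition 1: common = {Balance}, closure = {Branch, OpenDate, Type, Balance, CustID} → lossless.
Decomposition 2: common = {Type, Balance}, closure = {Branch, OpenDate, Type, Balance, CustID} → lossless.
Decomposition 3: common = {OpenDate, CustID}, closure = {OpenDate, CustID} → lossy.

Decomposition 3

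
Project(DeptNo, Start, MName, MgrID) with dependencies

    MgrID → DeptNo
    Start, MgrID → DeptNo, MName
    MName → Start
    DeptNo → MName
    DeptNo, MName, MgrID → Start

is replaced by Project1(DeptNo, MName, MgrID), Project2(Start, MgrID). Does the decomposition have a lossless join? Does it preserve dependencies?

Lossless test: (MgrID)⁺ = {DeptNo, Start, MName, MgrID}, which contains all of one fragment — lossless.
Dependency preservation: the restricted closure of {MName} across the fragments never reaches {Start}, so MName → Start cannot be enforced without a join — not preserved.

lossless but not dependency-preserving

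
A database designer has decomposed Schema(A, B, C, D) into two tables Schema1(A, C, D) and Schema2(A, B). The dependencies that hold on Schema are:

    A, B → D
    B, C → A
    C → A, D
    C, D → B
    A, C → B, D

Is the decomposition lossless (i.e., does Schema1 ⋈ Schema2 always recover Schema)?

Common attributes: Schema1 ∩ Schema2 = {A}.
No dependency enlarges {A}, so (A)⁺ = {A}.
The closure contains neither all of Schema1 = {A, C, D} nor all of Schema2 = {A, B}, so the common attributes are not a superkey of either fragment. The join is lossy.

No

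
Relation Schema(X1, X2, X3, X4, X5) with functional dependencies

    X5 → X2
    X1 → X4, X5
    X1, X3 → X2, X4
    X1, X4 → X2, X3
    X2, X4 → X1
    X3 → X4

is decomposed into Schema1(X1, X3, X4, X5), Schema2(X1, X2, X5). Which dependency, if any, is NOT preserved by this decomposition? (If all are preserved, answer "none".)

X2, X4 → X1

Check X2, X4 → X1: no single fragment contains all of {X1, X2, X4}, and the restricted closure of {X2, X4} across the fragments never reaches {X1}.
X5 → X2 is preserved.
X1 → X4, X5 is preserved.
X1, X3 → X2, X4 is preserved.
X1, X4 → X2, X3 is preserved.
X3 → X4 is preserved.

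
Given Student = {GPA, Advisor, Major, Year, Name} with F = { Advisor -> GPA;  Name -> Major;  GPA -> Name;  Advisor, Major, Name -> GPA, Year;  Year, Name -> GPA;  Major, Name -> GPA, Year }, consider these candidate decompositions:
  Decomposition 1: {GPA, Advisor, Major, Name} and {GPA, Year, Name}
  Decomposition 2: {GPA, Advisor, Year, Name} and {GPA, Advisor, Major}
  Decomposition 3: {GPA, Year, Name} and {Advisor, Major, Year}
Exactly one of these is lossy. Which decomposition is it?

Decomposition 1: common = {GPA, Name}, closure = {GPA, Major, Year, Name} → lossless.
Decomposition 2: common = {GPA, Advisor}, closure = {GPA, Advisor, Major, Year, Name} → lossless.
Decomposition 3: common = {Year}, closure = {Year} → lossy.

Decomposition 3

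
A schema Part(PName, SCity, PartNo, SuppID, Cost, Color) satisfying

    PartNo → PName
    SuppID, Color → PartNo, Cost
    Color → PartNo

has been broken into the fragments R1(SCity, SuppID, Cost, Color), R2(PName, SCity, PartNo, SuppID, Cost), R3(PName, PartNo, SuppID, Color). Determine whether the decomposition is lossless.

Chase test. Columns are PName, SCity, PartNo, SuppID, Cost, Color; row i has aⱼ where attribute j ∈ Ri, else bᵢⱼ.
Initial tableau (one row per fragment):
  row 1: b11 a2 b13 a4 a5 a6
  row 2: a1 a2 a3 a4 a5 b26
  row 3: a1 b32 a3 a4 b35 a6
Rows 1 and 3 agree on SuppID, Color; apply SuppID, Color→PartNo, Cost and equate their PartNo, Cost entries.
Rows 1 and 2 agree on PartNo; apply PartNo→PName and equate their PName entries.
Row 1 is now all distinguished symbols — the join is lossless.

Yes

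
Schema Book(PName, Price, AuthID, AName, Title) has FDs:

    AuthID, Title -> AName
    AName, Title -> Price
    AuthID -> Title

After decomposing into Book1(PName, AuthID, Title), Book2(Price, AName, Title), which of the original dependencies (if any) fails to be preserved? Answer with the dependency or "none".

Check AuthID, Title → AName: no single fragment contains all of {AuthID, AName, Title}, and the restricted closure of {AuthID, Title} across the fragments never reaches {AName}.
AName, Title → Price is preserved.
AuthID → Title is preserved.

AuthID, Title -> AName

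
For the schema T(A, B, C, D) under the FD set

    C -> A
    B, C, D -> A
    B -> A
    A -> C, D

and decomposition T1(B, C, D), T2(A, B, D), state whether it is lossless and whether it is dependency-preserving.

lossless but not dependency-preserving

Lossless test: (B, D)⁺ = {A, B, C, D}, which contains all of one fragment — lossless.
Dependency preservation: the restricted closure of {C} across the fragments never reaches {A}, so C → A cannot be enforced without a join — not preserved.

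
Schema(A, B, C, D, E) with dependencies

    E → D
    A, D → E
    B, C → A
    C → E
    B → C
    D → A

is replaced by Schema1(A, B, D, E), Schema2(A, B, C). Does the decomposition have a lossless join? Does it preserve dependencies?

lossless but not dependency-preserving

Lossless test: (A, B)⁺ = {A, B, C, D, E}, which contains all of one fragment — lossless.
Dependency preservation: the restricted closure of {C} across the fragments never reaches {E}, so C → E cannot be enforced without a join — not preserved.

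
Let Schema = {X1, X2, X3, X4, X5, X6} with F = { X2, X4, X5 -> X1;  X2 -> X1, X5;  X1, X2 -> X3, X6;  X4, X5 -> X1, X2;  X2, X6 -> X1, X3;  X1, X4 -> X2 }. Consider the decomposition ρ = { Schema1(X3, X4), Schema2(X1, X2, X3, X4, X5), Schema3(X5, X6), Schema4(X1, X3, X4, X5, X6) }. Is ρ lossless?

Chase test. Columns are X1, X2, X3, X4, X5, X6; row i has aⱼ where attribute j ∈ Schemai, else bᵢⱼ.
Initial tableau (one row per fragment):
  row 1: b11 b12 a3 a4 b15 b16
  row 2: a1 a2 a3 a4 a5 b26
  row 3: b31 b32 b33 b34 a5 a6
  row 4: a1 b42 a3 a4 a5 a6
Rows 2 and 4 agree on X4, X5; apply X4, X5→X1, X2 and equate their X1, X2 entries.
Rows 2 and 4 agree on X1, X2; apply X1, X2→X3, X6 and equate their X3, X6 entries.
Row 2 is now all distinguished symbols — the join is lossless.

Yes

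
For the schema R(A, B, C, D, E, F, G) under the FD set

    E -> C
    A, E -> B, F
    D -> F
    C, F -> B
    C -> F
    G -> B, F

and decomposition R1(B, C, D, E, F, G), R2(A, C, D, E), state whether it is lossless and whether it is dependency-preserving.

lossy but dependency-preserving

Lossless test: (C, D, E)⁺ = {B, C, D, E, F}, which is a superkey of neither fragment — lossy.
Dependency preservation: A, E → B, F is not contained in any single fragment, but the restricted closure of its left-hand side across the fragments still reaches the right-hand side; the remaining FDs each lie inside some fragment. All dependencies are preserved.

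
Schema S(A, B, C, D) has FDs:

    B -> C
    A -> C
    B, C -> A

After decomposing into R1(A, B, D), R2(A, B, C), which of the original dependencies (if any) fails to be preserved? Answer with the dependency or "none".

none

B → C lies within R2.
A → C lies within R2.
B, C → A lies within R2.
Every dependency is enforceable on the fragments, so the decomposition is dependency-preserving.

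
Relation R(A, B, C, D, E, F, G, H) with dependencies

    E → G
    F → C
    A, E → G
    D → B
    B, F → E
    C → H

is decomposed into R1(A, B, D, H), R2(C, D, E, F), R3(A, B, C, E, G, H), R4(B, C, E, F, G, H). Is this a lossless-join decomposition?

No

Chase test. Columns are A, B, C, D, E, F, G, H; row i has aⱼ where attribute j ∈ Ri, else bᵢⱼ.
Initial tableau (one row per fragment):
  row 1: a1 a2 b13 a4 b15 b16 b17 a8
  row 2: b21 b22 a3 a4 a5 a6 b27 b28
  row 3: a1 a2 a3 b34 a5 b36 a7 a8
  row 4: b41 a2 a3 b44 a5 a6 a7 a8
Rows 2 and 3 agree on E; apply E→G and equate their G entries.
Rows 1 and 2 agree on D; apply D→B and equate their B entries.
Rows 2 and 3 agree on C; apply C→H and equate their H entries.
No row becomes fully distinguished — the join is lossy.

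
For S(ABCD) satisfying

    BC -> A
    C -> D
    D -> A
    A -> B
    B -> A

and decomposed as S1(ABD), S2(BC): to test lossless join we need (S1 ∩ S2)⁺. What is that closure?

AB

S1 ∩ S2 = {B}.
B → A applies, adding A
Closure: {AB}.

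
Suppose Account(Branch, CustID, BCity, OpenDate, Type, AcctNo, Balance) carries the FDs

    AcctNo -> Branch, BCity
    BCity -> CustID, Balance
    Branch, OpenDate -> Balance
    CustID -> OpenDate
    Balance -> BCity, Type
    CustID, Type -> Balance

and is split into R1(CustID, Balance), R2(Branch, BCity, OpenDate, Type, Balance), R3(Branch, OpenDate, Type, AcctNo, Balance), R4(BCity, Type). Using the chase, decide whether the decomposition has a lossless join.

Chase test. Columns are Branch, CustID, BCity, OpenDate, Type, AcctNo, Balance; row i has aⱼ where attribute j ∈ Ri, else bᵢⱼ.
Initial tableau (one row per fragment):
  row 1: b11 a2 b13 b14 b15 b16 a7
  row 2: a1 b22 a3 a4 a5 b26 a7
  row 3: a1 b32 b33 a4 a5 a6 a7
  row 4: b41 b42 a3 b44 a5 b46 b47
Rows 2 and 4 agree on BCity; apply BCity→CustID, Balance and equate their CustID, Balance entries.
Rows 2 and 4 agree on CustID; apply CustID→OpenDate and equate their OpenDate entries.
Rows 1 and 2 agree on Balance; apply Balance→BCity, Type and equate their BCity, Type entries.
Rows 1 and 3 agree on Balance; apply Balance→BCity, Type and equate their BCity, Type entries.
Rows 1 and 2 agree on BCity; apply BCity→CustID, Balance and equate their CustID, Balance entries.
Rows 1 and 3 agree on BCity; apply BCity→CustID, Balance and equate their CustID, Balance entries.
Rows 1 and 2 agree on CustID; apply CustID→OpenDate and equate their OpenDate entries.
Row 3 is now all distinguished symbols — the join is lossless.

Yes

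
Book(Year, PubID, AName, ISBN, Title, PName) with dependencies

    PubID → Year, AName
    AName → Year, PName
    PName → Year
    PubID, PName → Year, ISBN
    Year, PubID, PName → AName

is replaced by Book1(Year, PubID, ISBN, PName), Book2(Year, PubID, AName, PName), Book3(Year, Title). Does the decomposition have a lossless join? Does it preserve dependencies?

Lossless test (chase): Rows 1 and 2 agree on PubID; apply PubID→Year, AName and equate their Year, AName entries. Rows 1 and 2 agree on PubID, PName; apply PubID, PName→Year, ISBN and equate their Year, ISBN entries. No row becomes fully distinguished — the join is lossy.
Dependency preservation: every FD's attributes lie within a single fragment, so each can be enforced locally — preserved.

lossy but dependency-preserving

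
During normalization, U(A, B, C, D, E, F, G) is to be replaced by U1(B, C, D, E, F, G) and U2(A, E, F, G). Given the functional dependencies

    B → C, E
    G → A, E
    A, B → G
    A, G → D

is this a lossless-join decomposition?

Yes

Common attributes: U1 ∩ U2 = {E, F, G}.
Closure of {E, F, G}: G → A, E applies, adding A; A, G → D applies, adding D. So (E, F, G)⁺ = {A, D, E, F, G}.
This closure contains every attribute of U2, so U1 ∩ U2 → U2. The join is lossless.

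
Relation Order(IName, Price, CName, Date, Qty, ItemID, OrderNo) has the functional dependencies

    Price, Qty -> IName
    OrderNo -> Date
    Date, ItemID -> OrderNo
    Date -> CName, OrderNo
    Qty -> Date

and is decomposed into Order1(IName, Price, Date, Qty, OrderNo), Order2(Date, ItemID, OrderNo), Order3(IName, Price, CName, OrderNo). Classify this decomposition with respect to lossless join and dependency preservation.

lossy but dependency-preserving

Lossless test (chase): Rows 1 and 3 agree on OrderNo; apply OrderNo→Date and equate their Date entries. Rows 1 and 2 agree on Date; apply Date→CName, OrderNo and equate their CName, OrderNo entries. Rows 1 and 3 agree on Date; apply Date→CName, OrderNo and equate their CName, OrderNo entries. No row becomes fully distinguished — the join is lossy.
Dependency preservation: Date → CName, OrderNo is not contained in any single fragment, but the restricted closure of its left-hand side across the fragments still reaches the right-hand side; the remaining FDs each lie inside some fragment. All dependencies are preserved.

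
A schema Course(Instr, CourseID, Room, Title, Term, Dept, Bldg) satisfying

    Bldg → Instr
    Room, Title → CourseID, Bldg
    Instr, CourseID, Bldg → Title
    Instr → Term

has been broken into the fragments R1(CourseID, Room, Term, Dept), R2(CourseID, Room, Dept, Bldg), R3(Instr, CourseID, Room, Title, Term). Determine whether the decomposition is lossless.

No

Chase test. Columns are Instr, CourseID, Room, Title, Term, Dept, Bldg; row i has aⱼ where attribute j ∈ Ri, else bᵢⱼ.
Initial tableau (one row per fragment):
  row 1: b11 a2 a3 b14 a5 a6 b17
  row 2: b21 a2 a3 b24 b25 a6 a7
  row 3: a1 a2 a3 a4 a5 b36 b37
No row becomes fully distinguished — the join is lossy.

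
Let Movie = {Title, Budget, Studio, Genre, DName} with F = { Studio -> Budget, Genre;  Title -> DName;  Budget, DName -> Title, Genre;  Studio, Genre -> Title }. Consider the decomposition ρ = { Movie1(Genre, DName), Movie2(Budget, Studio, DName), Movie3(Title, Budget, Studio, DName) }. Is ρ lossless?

Chase test. Columns are Title, Budget, Studio, Genre, DName; row i has aⱼ where attribute j ∈ Moviei, else bᵢⱼ.
Initial tableau (one row per fragment):
  row 1: b11 b12 b13 a4 a5
  row 2: b21 a2 a3 b24 a5
  row 3: a1 a2 a3 b34 a5
Rows 2 and 3 agree on Studio; apply Studio→Budget, Genre and equate their Budget, Genre entries.
Rows 2 and 3 agree on Budget, DName; apply Budget, DName→Title, Genre and equate their Title, Genre entries.
No row becomes fully distinguished — the join is lossy.

No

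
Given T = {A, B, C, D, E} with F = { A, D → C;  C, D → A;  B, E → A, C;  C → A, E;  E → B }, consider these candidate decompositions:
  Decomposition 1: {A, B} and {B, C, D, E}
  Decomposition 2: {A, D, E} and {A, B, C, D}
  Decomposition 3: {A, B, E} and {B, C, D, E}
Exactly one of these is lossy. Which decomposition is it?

Decomposition 1

Decomposition 1: common = {B}, closure = {B} → lossy.
Decomposition 2: common = {A, D}, closure = {A, B, C, D, E} → lossless.
Decomposition 3: common = {B, E}, closure = {A, B, C, E} → lossless.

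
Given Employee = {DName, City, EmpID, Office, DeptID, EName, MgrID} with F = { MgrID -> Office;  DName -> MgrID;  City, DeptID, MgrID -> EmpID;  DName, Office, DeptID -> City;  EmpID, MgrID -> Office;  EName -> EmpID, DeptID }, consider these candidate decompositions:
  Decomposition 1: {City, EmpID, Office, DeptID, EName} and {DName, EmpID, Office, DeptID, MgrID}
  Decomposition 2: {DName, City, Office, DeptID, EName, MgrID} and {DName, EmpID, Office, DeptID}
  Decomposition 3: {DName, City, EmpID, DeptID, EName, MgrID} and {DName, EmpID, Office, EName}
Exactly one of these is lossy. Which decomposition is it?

Decomposition 1: common = {EmpID, Office, DeptID}, closure = {EmpID, Office, DeptID} → lossy.
Decomposition 2: common = {DName, Office, DeptID}, closure = {DName, City, EmpID, Office, DeptID, MgrID} → lossless.
Decomposition 3: common = {DName, EmpID, EName}, closure = {DName, City, EmpID, Office, DeptID, EName, MgrID} → lossless.

Decomposition 1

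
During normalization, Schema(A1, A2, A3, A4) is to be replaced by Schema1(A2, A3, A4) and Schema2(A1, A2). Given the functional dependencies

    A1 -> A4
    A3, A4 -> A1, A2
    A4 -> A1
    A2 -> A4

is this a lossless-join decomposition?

Common attributes: Schema1 ∩ Schema2 = {A2}.
Closure of {A2}: A2 → A4 applies, adding A4; A4 → A1 applies, adding A1. So (A2)⁺ = {A1, A2, A4}.
This closure contains every attribute of Schema2, so Schema1 ∩ Schema2 → Schema2. The join is lossless.

Yes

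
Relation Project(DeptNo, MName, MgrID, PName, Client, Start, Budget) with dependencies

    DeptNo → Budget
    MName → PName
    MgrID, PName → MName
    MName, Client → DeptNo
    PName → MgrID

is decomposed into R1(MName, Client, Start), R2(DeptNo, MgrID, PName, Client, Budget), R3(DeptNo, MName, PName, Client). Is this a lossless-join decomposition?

Yes

Chase test. Columns are DeptNo, MName, MgrID, PName, Client, Start, Budget; row i has aⱼ where attribute j ∈ Ri, else bᵢⱼ.
Initial tableau (one row per fragment):
  row 1: b11 a2 b13 b14 a5 a6 b17
  row 2: a1 b22 a3 a4 a5 b26 a7
  row 3: a1 a2 b33 a4 a5 b36 b37
Rows 2 and 3 agree on DeptNo; apply DeptNo→Budget and equate their Budget entries.
Rows 1 and 3 agree on MName; apply MName→PName and equate their PName entries.
Rows 1 and 3 agree on MName, Client; apply MName, Client→DeptNo and equate their DeptNo entries.
Rows 1 and 2 agree on PName; apply PName→MgrID and equate their MgrID entries.
Rows 1 and 3 agree on PName; apply PName→MgrID and equate their MgrID entries.
Rows 1 and 2 agree on DeptNo; apply DeptNo→Budget and equate their Budget entries.
Rows 1 and 2 agree on MgrID, PName; apply MgrID, PName→MName and equate their MName entries.
Row 1 is now all distinguished symbols — the join is lossless.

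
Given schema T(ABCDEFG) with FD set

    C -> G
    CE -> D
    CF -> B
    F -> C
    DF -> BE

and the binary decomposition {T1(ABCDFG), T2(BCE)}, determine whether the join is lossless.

No

Common attributes: T1 ∩ T2 = {BC}.
Closure of {BC}: C → G applies, adding G. So (BC)⁺ = {BCG}.
The closure contains neither all of T1 = {ABCDFG} nor all of T2 = {BCE}, so the common attributes are not a superkey of either fragment. The join is lossy.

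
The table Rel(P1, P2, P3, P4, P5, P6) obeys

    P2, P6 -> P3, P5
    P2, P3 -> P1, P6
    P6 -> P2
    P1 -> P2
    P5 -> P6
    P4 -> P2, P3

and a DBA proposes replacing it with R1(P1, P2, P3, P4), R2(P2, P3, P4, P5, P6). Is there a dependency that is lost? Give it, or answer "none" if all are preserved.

none

P2, P6 → P3, P5 lies within R2.
P2, P3 → P1, P6: restricted closure across fragments reaches P1, P6.
P6 → P2 lies within R2.
P1 → P2 lies within R1.
P5 → P6 lies within R2.
P4 → P2, P3 lies within R1.
Every dependency is enforceable on the fragments, so the decomposition is dependency-preserving.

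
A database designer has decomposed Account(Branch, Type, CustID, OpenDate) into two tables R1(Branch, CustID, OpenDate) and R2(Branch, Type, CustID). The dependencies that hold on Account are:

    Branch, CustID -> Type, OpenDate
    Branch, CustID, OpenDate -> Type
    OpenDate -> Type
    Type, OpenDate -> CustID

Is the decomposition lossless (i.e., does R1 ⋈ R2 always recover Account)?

Yes

Common attributes: R1 ∩ R2 = {Branch, CustID}.
Closure of {Branch, CustID}: Branch, CustID → Type, OpenDate applies, adding Type, OpenDate. So (Branch, CustID)⁺ = {Branch, Type, CustID, OpenDate}.
This closure contains every attribute of R1, so R1 ∩ R2 → R1. The join is lossless.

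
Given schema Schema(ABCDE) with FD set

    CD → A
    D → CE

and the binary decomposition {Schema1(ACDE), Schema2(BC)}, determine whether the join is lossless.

No

Common attributes: Schema1 ∩ Schema2 = {C}.
No dependency enlarges {C}, so (C)⁺ = {C}.
The closure contains neither all of Schema1 = {ACDE} nor all of Schema2 = {BC}, so the common attributes are not a superkey of either fragment. The join is lossy.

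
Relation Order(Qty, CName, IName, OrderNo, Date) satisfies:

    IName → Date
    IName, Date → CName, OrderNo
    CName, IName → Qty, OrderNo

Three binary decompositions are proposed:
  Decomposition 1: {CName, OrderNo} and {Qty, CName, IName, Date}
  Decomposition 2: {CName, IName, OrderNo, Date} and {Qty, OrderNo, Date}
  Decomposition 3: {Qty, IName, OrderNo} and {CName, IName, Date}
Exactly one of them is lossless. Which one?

Decomposition 1: common = {CName}, closure = {CName} → lossy.
Decomposition 2: common = {OrderNo, Date}, closure = {OrderNo, Date} → lossy.
Decomposition 3: common = {IName}, closure = {Qty, CName, IName, OrderNo, Date} → lossless.

Decomposition 3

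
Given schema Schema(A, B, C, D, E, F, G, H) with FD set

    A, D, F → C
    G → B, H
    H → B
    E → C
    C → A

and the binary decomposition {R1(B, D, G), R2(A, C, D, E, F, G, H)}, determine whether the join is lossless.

Yes

Common attributes: R1 ∩ R2 = {D, G}.
Closure of {D, G}: G → B, H applies, adding B, H. So (D, G)⁺ = {B, D, G, H}.
This closure contains every attribute of R1, so R1 ∩ R2 → R1. The join is lossless.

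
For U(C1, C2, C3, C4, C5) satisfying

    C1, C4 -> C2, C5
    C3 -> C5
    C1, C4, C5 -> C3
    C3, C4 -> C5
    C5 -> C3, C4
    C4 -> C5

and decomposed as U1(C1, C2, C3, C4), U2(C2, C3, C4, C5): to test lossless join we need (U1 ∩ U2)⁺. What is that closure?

C2, C3, C4, C5

U1 ∩ U2 = {C2, C3, C4}.
C3 → C5 applies, adding C5
Closure: {C2, C3, C4, C5}.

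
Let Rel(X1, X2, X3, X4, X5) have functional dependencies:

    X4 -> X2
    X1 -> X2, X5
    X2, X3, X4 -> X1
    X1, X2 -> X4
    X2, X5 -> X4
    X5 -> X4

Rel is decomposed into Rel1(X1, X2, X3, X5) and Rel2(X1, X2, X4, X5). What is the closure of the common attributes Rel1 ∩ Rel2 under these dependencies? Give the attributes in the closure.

Rel1 ∩ Rel2 = {X1, X2, X5}.
X1, X2 → X4 applies, adding X4
Closure: {X1, X2, X4, X5}.

X1, X2, X4, X5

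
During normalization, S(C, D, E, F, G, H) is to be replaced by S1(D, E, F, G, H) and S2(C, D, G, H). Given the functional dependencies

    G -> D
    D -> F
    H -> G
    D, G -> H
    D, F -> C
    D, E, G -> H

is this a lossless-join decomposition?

Common attributes: S1 ∩ S2 = {D, G, H}.
Closure of {D, G, H}: D → F applies, adding F; D, F → C applies, adding C. So (D, G, H)⁺ = {C, D, F, G, H}.
This closure contains every attribute of S2, so S1 ∩ S2 → S2. The join is lossless.

Yes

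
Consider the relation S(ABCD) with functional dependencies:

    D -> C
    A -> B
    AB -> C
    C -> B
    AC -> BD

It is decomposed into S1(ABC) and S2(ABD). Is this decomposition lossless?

Common attributes: S1 ∩ S2 = {AB}.
Closure of {AB}: AB → C applies, adding C; AC → BD applies, adding D. So (AB)⁺ = {ABCD}.
This closure contains every attribute of S1, so S1 ∩ S2 → S1. The join is lossless.

Yes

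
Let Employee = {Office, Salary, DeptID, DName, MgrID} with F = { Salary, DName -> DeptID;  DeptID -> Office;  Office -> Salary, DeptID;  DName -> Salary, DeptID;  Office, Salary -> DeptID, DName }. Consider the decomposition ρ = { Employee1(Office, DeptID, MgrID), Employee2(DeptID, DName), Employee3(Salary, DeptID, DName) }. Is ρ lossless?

Yes

Chase test. Columns are Office, Salary, DeptID, DName, MgrID; row i has aⱼ where attribute j ∈ Employeei, else bᵢⱼ.
Initial tableau (one row per fragment):
  row 1: a1 b12 a3 b14 a5
  row 2: b21 b22 a3 a4 b25
  row 3: b31 a2 a3 a4 b35
Rows 1 and 2 agree on DeptID; apply DeptID→Office and equate their Office entries.
Rows 1 and 3 agree on DeptID; apply DeptID→Office and equate their Office entries.
Rows 1 and 2 agree on Office; apply Office→Salary, DeptID and equate their Salary, DeptID entries.
Rows 1 and 3 agree on Office; apply Office→Salary, DeptID and equate their Salary, DeptID entries.
Rows 1 and 2 agree on Office, Salary; apply Office, Salary→DeptID, DName and equate their DeptID, DName entries.
Row 1 is now all distinguished symbols — the join is lossless.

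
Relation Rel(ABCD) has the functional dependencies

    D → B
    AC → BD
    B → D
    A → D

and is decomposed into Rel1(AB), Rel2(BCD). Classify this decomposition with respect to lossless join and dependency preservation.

lossy but dependency-preserving

Lossless test: (B)⁺ = {BD}, which is a superkey of neither fragment — lossy.
Dependency preservation: AC → BD; A → D are not contained in any single fragment, but the restricted closure of each left-hand side across the fragments still reaches the right-hand side; the remaining FDs each lie inside some fragment. All dependencies are preserved.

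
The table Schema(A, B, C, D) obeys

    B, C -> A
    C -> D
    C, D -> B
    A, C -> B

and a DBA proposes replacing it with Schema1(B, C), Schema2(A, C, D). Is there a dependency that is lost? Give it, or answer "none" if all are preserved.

B, C → A: restricted closure across fragments reaches A.
C → D lies within Schema2.
C, D → B: restricted closure across fragments reaches B.
A, C → B: restricted closure across fragments reaches B.
Every dependency is enforceable on the fragments, so the decomposition is dependency-preserving.

none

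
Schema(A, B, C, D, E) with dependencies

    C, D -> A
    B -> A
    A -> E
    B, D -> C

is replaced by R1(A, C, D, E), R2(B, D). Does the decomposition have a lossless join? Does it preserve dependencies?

Lossless test: (D)⁺ = {D}, which is a superkey of neither fragment — lossy.
Dependency preservation: the restricted closure of {B} across the fragments never reaches {A}, so B → A cannot be enforced without a join — not preserved.

lossy and not dependency-preserving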